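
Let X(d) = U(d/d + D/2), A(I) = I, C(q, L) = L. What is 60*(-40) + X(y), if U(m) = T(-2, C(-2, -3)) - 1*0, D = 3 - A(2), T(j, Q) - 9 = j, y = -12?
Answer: -2393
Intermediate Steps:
T(j, Q) = 9 + j
D = 1 (D = 3 - 1*2 = 3 - 2 = 1)
U(m) = 7 (U(m) = (9 - 2) - 1*0 = 7 + 0 = 7)
X(d) = 7
60*(-40) + X(y) = 60*(-40) + 7 = -2400 + 7 = -2393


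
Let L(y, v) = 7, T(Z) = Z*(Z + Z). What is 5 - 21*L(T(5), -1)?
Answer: -142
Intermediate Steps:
T(Z) = 2*Z² (T(Z) = Z*(2*Z) = 2*Z²)
5 - 21*L(T(5), -1) = 5 - 21*7 = 5 - 147 = -142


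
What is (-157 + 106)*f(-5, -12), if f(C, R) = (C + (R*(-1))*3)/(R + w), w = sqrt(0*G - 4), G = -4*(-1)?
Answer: 4743/37 + 1581*I/74 ≈ 128.19 + 21.365*I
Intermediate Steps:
G = 4
w = 2*I (w = sqrt(0*4 - 4) = sqrt(0 - 4) = sqrt(-4) = 2*I ≈ 2.0*I)
f(C, R) = (C - 3*R)/(R + 2*I) (f(C, R) = (C + (R*(-1))*3)/(R + 2*I) = (C - R*3)/(R + 2*I) = (C - 3*R)/(R + 2*I))
(-157 + 106)*f(-5, -12) = (-157 + 106)*((-5 - 3*(-12))/(-12 + 2*I)) = -51*(-12 - 2*I)/148*(-5 + 36) = -51*(-12 - 2*I)/148*31 = -1581*(-12 - 2*I)/148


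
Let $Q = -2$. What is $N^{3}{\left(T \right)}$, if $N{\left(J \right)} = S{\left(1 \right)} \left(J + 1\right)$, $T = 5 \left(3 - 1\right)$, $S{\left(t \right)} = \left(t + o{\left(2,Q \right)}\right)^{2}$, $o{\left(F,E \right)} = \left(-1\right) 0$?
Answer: $1331$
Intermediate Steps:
$o{\left(F,E \right)} = 0$
$S{\left(t \right)} = t^{2}$ ($S{\left(t \right)} = \left(t + 0\right)^{2} = t^{2}$)
$T = 10$ ($T = 5 \cdot 2 = 10$)
$N{\left(J \right)} = 1 + J$ ($N{\left(J \right)} = 1^{2} \left(J + 1\right) = 1 \left(1 + J\right) = 1 + J$)
$N^{3}{\left(T \right)} = \left(1 + 10\right)^{3} = 11^{3} = 1331$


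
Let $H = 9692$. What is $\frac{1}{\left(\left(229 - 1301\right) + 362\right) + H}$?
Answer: $\frac{1}{8982} \approx 0.00011133$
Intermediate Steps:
$\frac{1}{\left(\left(229 - 1301\right) + 362\right) + H} = \frac{1}{\left(\left(229 - 1301\right) + 362\right) + 9692} = \frac{1}{\left(-1072 + 362\right) + 9692} = \frac{1}{-710 + 9692} = \frac{1}{8982}$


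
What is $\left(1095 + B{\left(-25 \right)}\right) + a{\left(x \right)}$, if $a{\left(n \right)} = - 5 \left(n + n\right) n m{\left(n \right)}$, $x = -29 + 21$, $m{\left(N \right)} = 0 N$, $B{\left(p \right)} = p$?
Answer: $1070$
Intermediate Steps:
$m{\left(N \right)} = 0$
$x = -8$
$a{\left(n \right)} = 0$ ($a{\left(n \right)} = - 5 \left(n + n\right) n 0 = - 5 \cdot 2 n n 0 = - 5 \cdot 2 n^{2} \cdot 0 = - 10 n^{2} \cdot 0 = 0$)
$\left(1095 + B{\left(-25 \right)}\right) + a{\left(x \right)} = \left(1095 - 25\right) + 0 = 1070 + 0 = 1070$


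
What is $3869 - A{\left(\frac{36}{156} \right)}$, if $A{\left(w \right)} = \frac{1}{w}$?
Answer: $\frac{11594}{3} \approx 3864.7$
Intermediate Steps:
$3869 - A{\left(\frac{36}{156} \right)} = 3869 - \frac{1}{36 \cdot \frac{1}{156}} = 3869 - \frac{1}{\frac{3}{13}} = 3869 - \frac{13}{3} = \frac{11594}{3}$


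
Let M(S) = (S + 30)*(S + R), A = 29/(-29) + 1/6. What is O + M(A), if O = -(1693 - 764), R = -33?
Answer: -68969/36 ≈ -1915.8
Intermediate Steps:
A = -⅚ (A = 29*(-1/29) + 1*(⅙) = -1 + ⅙ = -⅚ ≈ -0.83333)
M(S) = (-33 + S)*(30 + S) (M(S) = (S + 30)*(S - 33) = (30 + S)*(-33 + S) = (-33 + S)*(30 + S))
O = -929 (O = -1*929 = -929)
O + M(A) = -929 + (-990 + (-⅚)² - 3*(-⅚)) = -929 + (-990 + 25/36 + 5/2) = -929 - 35525/36 = -68969/36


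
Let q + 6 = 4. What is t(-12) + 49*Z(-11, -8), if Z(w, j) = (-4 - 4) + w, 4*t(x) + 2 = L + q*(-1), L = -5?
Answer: -3729/4 ≈ -932.25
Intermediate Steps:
q = -2 (q = -6 + 4 = -2)
t(x) = -5/4 (t(x) = -½ + (-5 - 2*(-1))/4 = -½ + (-5 + 2)/4 = -½ + (¼)*(-3) = -½ - ¾ = -5/4)
Z(w, j) = -8 + w
t(-12) + 49*Z(-11, -8) = -5/4 + 49*(-8 - 11) = -5/4 + 49*(-19) = -5/4 - 931 = -3729/4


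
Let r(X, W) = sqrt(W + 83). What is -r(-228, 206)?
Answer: -17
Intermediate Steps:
r(X, W) = sqrt(83 + W)
-r(-228, 206) = -sqrt(83 + 206) = -sqrt(289) = -1*17 = -17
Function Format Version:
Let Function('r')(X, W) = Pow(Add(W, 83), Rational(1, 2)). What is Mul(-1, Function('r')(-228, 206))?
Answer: -17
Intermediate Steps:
Function('r')(X, W) = Pow(Add(83, W), Rational(1, 2))
Mul(-1, Function('r')(-228, 206)) = Mul(-1, Pow(Add(83, 206), Rational(1, 2))) = Mul(-1, Pow(289, Rational(1, 2))) = Mul(-1, 17) = -17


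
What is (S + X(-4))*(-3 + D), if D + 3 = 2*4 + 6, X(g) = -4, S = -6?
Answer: -80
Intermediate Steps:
D = 11 (D = -3 + (2*4 + 6) = -3 + (8 + 6) = -3 + 14 = 11)
(S + X(-4))*(-3 + D) = (-6 - 4)*(-3 + 11) = -10*8 = -80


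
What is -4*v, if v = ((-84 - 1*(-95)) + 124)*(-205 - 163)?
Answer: 198720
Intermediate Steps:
v = -49680 (v = ((-84 + 95) + 124)*(-368) = (11 + 124)*(-368) = 135*(-368) = -49680)
-4*v = -4*(-49680) = 198720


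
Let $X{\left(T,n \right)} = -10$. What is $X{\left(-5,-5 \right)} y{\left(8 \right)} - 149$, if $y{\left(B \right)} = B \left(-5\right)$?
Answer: $251$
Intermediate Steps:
$y{\left(B \right)} = - 5 B$
$X{\left(-5,-5 \right)} y{\left(8 \right)} - 149 = - 10 \left(\left(-5\right) 8\right) - 149 = \left(-10\right) \left(-40\right) - 149 = 400 - 149 = 251$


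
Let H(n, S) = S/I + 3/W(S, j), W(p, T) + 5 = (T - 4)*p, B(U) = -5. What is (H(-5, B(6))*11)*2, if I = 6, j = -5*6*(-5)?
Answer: -13541/735 ≈ -18.423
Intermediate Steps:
j = 150 (j = -30*(-5) = 150)
W(p, T) = -5 + p*(-4 + T) (W(p, T) = -5 + (T - 4)*p = -5 + (-4 + T)*p = -5 + p*(-4 + T))
H(n, S) = 3/(-5 + 146*S) + S/6 (H(n, S) = S/6 + 3/(-5 - 4*S + 150*S) = S*(⅙) + 3/(-5 + 146*S) = S/6 + 3/(-5 + 146*S) = 3/(-5 + 146*S) + S/6)
(H(-5, B(6))*11)*2 = (((18 - 5*(-5 + 146*(-5)))/(6*(-5 + 146*(-5))))*11)*2 = (((18 - 5*(-5 - 730))/(6*(-5 - 730)))*11)*2 = (((⅙)*(18 - 5*(-735))/(-735))*11)*2 = (((⅙)*(-1/735)*(18 + 3675))*11)*2 = (((⅙)*(-1/735)*3693)*11)*2 = -1231/1470*11*2 = -13541/1470*2 = -13541/735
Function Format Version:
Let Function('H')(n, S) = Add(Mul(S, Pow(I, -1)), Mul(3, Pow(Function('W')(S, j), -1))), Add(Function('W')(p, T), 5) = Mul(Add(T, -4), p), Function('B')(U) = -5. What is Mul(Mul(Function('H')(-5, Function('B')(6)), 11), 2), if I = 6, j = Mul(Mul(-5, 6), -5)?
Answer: Rational(-13541, 735) ≈ -18.423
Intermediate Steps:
j = 150 (j = Mul(-30, -5) = 150)
Function('W')(p, T) = Add(-5, Mul(p, Add(-4, T))) (Function('W')(p, T) = Add(-5, Mul(Add(T, -4), p)) = Add(-5, Mul(Add(-4, T), p)) = Add(-5, Mul(p, Add(-4, T))))
Function('H')(n, S) = Add(Mul(3, Pow(Add(-5, Mul(146, S)), -1)), Mul(Rational(1, 6), S)) (Function('H')(n, S) = Add(Mul(S, Pow(6, -1)), Mul(3, Pow(Add(-5, Mul(-4, S), Mul(150, S)), -1))) = Add(Mul(S, Rational(1, 6)), Mul(3, Pow(Add(-5, Mul(146, S)), -1))) = Add(Mul(Rational(1, 6), S), Mul(3, Pow(Add(-5, Mul(146, S)), -1))) = Add(Mul(3, Pow(Add(-5, Mul(146, S)), -1)), Mul(Rational(1, 6), S)))
Mul(Mul(Function('H')(-5, Function('B')(6)), 11), 2) = Mul(Mul(Mul(Rational(1, 6), Pow(Add(-5, Mul(146, -5)), -1), Add(18, Mul(-5, Add(-5, Mul(146, -5))))), 11), 2) = Mul(Mul(Mul(Rational(1, 6), Pow(Add(-5, -730), -1), Add(18, Mul(-5, Add(-5, -730)))), 11), 2) = Mul(Mul(Mul(Rational(1, 6), Pow(-735, -1), Add(18, Mul(-5, -735))), 11), 2) = Mul(Mul(Mul(Rational(1, 6), Rational(-1, 735), Add(18, 3675)), 11), 2) = Mul(Mul(Mul(Rational(1, 6), Rational(-1, 735), 3693), 11), 2) = Mul(Mul(Rational(-1231, 1470), 11), 2) = Mul(Rational(-13541, 1470), 2) = Rational(-13541, 735)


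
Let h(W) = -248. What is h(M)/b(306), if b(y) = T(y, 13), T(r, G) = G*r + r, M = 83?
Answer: -62/1071 ≈ -0.057890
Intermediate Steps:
T(r, G) = r + G*r
b(y) = 14*y (b(y) = y*(1 + 13) = y*14 = 14*y)
h(M)/b(306) = -248/(14*306) = -248/4284 = -248*1/4284 = -62/1071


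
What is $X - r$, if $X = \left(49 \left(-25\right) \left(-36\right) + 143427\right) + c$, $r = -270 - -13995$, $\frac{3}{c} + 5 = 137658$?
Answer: $\frac{23924366709}{137653} \approx 1.738 \cdot 10^{5}$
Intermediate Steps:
$c = \frac{3}{137653}$ ($c = \frac{3}{-5 + 137658} = \frac{3}{137653} \approx 2.1794 \cdot 10^{-5}$)
$r = 13725$ ($r = -270 + 13995 = 13725$)
$X = \frac{25813654134}{137653}$ ($X = \left(49 \left(-25\right) \left(-36\right) + 143427\right) + \frac{3}{137653} = \left(\left(-1225\right) \left(-36\right) + 143427\right) + \frac{3}{137653} = \left(44100 + 143427\right) + \frac{3}{137653} = 187527 + \frac{3}{137653} = \frac{25813654134}{137653} \approx 1.8753 \cdot 10^{5}$)
$X - r = \frac{25813654134}{137653} - 13725 = \frac{23924366709}{137653}$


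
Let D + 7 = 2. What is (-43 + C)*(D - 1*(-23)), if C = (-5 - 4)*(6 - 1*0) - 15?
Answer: -2016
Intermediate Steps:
D = -5 (D = -7 + 2 = -5)
C = -69 (C = -9*(6 + 0) - 15 = -9*6 - 15 = -54 - 15 = -69)
(-43 + C)*(D - 1*(-23)) = (-43 - 69)*(-5 - 1*(-23)) = -112*(-5 + 23) = -112*18 = -2016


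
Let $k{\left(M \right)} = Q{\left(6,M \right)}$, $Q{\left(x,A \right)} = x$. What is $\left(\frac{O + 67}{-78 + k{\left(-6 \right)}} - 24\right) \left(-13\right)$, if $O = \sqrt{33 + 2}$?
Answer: $\frac{23335}{72} + \frac{13 \sqrt{35}}{72} \approx 325.17$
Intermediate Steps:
$k{\left(M \right)} = 6$
$O = \sqrt{35} \approx 5.9161$
$\left(\frac{O + 67}{-78 + k{\left(-6 \right)}} - 24\right) \left(-13\right) = \left(\frac{\sqrt{35} + 67}{-78 + 6} - 24\right) \left(-13\right) = \left(\frac{67 + \sqrt{35}}{-72} - 24\right) \left(-13\right) = \left(\left(67 + \sqrt{35}\right) \left(- \frac{1}{72}\right) - 24\right) \left(-13\right) = \left(\left(- \frac{67}{72} - \frac{\sqrt{35}}{72}\right) - 24\right) \left(-13\right) = \left(- \frac{1795}{72} - \frac{\sqrt{35}}{72}\right) \left(-13\right) = \frac{23335}{72} + \frac{13 \sqrt{35}}{72}$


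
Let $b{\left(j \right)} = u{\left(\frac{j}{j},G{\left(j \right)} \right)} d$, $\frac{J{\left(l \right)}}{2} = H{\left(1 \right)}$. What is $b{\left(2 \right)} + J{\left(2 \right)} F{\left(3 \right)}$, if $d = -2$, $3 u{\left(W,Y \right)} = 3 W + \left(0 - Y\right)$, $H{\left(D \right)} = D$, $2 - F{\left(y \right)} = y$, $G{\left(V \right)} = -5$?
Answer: $- \frac{22}{3} \approx -7.3333$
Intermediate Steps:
$F{\left(y \right)} = 2 - y$
$u{\left(W,Y \right)} = W - \frac{Y}{3}$ ($u{\left(W,Y \right)} = \frac{3 W + \left(0 - Y\right)}{3} = \frac{3 W - Y}{3} = \frac{- Y + 3 W}{3} = W - \frac{Y}{3}$)
$J{\left(l \right)} = 2$ ($J{\left(l \right)} = 2 \cdot 1 = 2$)
$b{\left(j \right)} = - \frac{16}{3}$ ($b{\left(j \right)} = \left(\frac{j}{j} - - \frac{5}{3}\right) \left(-2\right) = \left(1 + \frac{5}{3}\right) \left(-2\right) = \frac{8}{3} \left(-2\right) = - \frac{16}{3}$)
$b{\left(2 \right)} + J{\left(2 \right)} F{\left(3 \right)} = - \frac{16}{3} + 2 \left(2 - 3\right) = - \frac{16}{3} + 2 \left(-1\right) = - \frac{16}{3} - 2 = - \frac{22}{3}$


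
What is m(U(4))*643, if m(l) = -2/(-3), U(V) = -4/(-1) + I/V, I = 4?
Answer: 1286/3 ≈ 428.67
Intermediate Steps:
U(V) = 4 + 4/V (U(V) = -4/(-1) + 4/V = -4*(-1) + 4/V = 4 + 4/V)
m(l) = 2/3 (m(l) = -2*(-1/3) = 2/3)
m(U(4))*643 = (2/3)*643 = 1286/3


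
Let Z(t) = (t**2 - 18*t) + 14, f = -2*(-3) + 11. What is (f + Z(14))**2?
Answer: 625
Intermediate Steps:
f = 17 (f = 6 + 11 = 17)
Z(t) = 14 + t**2 - 18*t
(f + Z(14))**2 = (17 + (14 + 14**2 - 18*14))**2 = (17 + (14 + 196 - 252))**2 = (17 - 42)**2 = (-25)**2 = 625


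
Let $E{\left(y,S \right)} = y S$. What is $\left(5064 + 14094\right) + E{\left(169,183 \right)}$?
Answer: $50085$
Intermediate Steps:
$E{\left(y,S \right)} = S y$
$\left(5064 + 14094\right) + E{\left(169,183 \right)} = \left(5064 + 14094\right) + 183 \cdot 169 = 19158 + 30927 = 50085$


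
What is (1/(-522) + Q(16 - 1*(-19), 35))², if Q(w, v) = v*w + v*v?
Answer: 1635582652201/272484 ≈ 6.0025e+6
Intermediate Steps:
Q(w, v) = v² + v*w (Q(w, v) = v*w + v² = v² + v*w)
(1/(-522) + Q(16 - 1*(-19), 35))² = (1/(-522) + 35*(35 + (16 - 1*(-19))))² = (-1/522 + 35*(35 + (16 + 19)))² = (-1/522 + 35*(35 + 35))² = (-1/522 + 35*70)² = (-1/522 + 2450)² = (1278899/522)² = 1635582652201/272484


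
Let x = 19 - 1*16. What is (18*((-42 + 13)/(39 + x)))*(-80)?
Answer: 6960/7 ≈ 994.29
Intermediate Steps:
x = 3 (x = 19 - 16 = 3)
(18*((-42 + 13)/(39 + x)))*(-80) = (18*((-42 + 13)/(39 + 3)))*(-80) = (18*(-29/42))*(-80) = -87/7*(-80) = 6960/7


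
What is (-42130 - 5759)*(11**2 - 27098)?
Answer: 1291901553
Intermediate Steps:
(-42130 - 5759)*(11**2 - 27098) = -47889*(121 - 27098) = -47889*(-26977) = 1291901553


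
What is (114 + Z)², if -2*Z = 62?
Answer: 6889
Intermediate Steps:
Z = -31 (Z = -½*62 = -31)
(114 + Z)² = (114 - 31)² = 83² = 6889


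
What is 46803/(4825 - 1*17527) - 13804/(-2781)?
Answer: 15059755/11774754 ≈ 1.2790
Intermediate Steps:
46803/(4825 - 1*17527) - 13804/(-2781) = 46803/(4825 - 17527) - 13804*(-1/2781) = 46803/(-12702) + 13804/2781 = 46803*(-1/12702) + 13804/2781 = -15601/4234 + 13804/2781 = 15059755/11774754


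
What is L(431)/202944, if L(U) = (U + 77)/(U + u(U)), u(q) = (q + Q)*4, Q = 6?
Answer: 127/110553744 ≈ 1.1488e-6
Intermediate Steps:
u(q) = 24 + 4*q (u(q) = (q + 6)*4 = (6 + q)*4 = 24 + 4*q)
L(U) = (77 + U)/(24 + 5*U) (L(U) = (U + 77)/(U + (24 + 4*U)) = (77 + U)/(24 + 5*U))
L(431)/202944 = ((77 + 431)/(24 + 5*431))/202944 = (508/(24 + 2155))*(1/202944) = (508/2179)*(1/202944) = 127/110553744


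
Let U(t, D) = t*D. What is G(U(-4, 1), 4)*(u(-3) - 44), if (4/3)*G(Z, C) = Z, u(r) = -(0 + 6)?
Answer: 150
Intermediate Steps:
U(t, D) = D*t
u(r) = -6 (u(r) = -1*6 = -6)
G(Z, C) = 3*Z/4
G(U(-4, 1), 4)*(u(-3) - 44) = (3*(1*(-4))/4)*(-6 - 44) = ((¾)*(-4))*(-50) = -3*(-50) = 150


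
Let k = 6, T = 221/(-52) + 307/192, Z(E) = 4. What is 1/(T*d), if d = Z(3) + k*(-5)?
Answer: 96/6617 ≈ 0.014508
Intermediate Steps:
T = -509/192 (T = 221*(-1/52) + 307*(1/192) = -17/4 + 307/192 = -509/192 ≈ -2.6510)
d = -26 (d = 4 + 6*(-5) = 4 - 30 = -26)
1/(T*d) = 1/(-509/192*(-26)) = 1/(6617/96) = 96/6617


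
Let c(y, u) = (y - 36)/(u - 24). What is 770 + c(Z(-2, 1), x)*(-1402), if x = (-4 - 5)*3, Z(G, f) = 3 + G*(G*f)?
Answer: -1388/51 ≈ -27.216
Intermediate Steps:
Z(G, f) = 3 + f*G²
x = -27 (x = -9*3 = -27)
c(y, u) = (-36 + y)/(-24 + u)
770 + c(Z(-2, 1), x)*(-1402) = 770 + ((-36 + (3 + 1*(-2)²))/(-24 - 27))*(-1402) = 770 + ((-36 + (3 + 1*4))/(-51))*(-1402) = 770 - (-36 + (3 + 4))/51*(-1402) = 770 - (-36 + 7)/51*(-1402) = 770 - 1/51*(-29)*(-1402) = 770 + (29/51)*(-1402) = 770 - 40658/51 = -1388/51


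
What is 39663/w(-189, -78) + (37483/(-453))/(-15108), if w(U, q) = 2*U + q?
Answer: -22619455447/260069112 ≈ -86.975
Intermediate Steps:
w(U, q) = q + 2*U
39663/w(-189, -78) + (37483/(-453))/(-15108) = 39663/(-78 + 2*(-189)) + (37483/(-453))/(-15108) = 39663/(-78 - 378) + (37483*(-1/453))*(-1/15108) = 39663/(-456) - 37483/453*(-1/15108) = 39663*(-1/456) + 37483/6843924 = -13221/152 + 37483/6843924 = -22619455447/260069112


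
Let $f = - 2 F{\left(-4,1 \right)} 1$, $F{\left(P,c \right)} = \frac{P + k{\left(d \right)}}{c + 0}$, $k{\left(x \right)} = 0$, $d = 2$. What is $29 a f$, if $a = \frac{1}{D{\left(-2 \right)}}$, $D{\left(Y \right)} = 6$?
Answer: $\frac{116}{3} \approx 38.667$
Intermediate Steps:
$F{\left(P,c \right)} = \frac{P}{c}$ ($F{\left(P,c \right)} = \frac{P + 0}{c + 0} = \frac{P}{c}$)
$f = 8$ ($f = - 2 \left(- \frac{4}{1}\right) 1 = - 2 \left(\left(-4\right) 1\right) 1 = \left(-2\right) \left(-4\right) 1 = 8 \cdot 1 = 8$)
$a = \frac{1}{6} \approx 0.16667$
$29 a f = 29 \cdot \frac{1}{6} \cdot 8 = \frac{29}{6} \cdot 8 = \frac{116}{3}$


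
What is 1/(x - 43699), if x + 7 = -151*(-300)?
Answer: 1/1594 ≈ 0.00062735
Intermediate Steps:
x = 45293 (x = -7 - 151*(-300) = -7 + 45300 = 45293)
1/(x - 43699) = 1/(45293 - 43699) = 1/1594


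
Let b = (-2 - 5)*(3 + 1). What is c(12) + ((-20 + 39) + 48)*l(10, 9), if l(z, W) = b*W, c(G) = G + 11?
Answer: -16861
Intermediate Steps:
b = -28 (b = -7*4 = -28)
c(G) = 11 + G
l(z, W) = -28*W
c(12) + ((-20 + 39) + 48)*l(10, 9) = (11 + 12) + ((-20 + 39) + 48)*(-28*9) = 23 + (19 + 48)*(-252) = 23 + 67*(-252) = 23 - 16884 = -16861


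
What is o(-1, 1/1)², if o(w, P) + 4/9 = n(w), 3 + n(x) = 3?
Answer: 16/81 ≈ 0.19753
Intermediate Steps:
n(x) = 0 (n(x) = -3 + 3 = 0)
o(w, P) = -4/9 (o(w, P) = -4/9 + 0 = -4/9)
o(-1, 1/1)² = (-4/9)² = 16/81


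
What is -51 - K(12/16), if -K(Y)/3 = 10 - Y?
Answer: -93/4 ≈ -23.250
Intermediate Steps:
K(Y) = -30 + 3*Y (K(Y) = -3*(10 - Y) = -30 + 3*Y)
-51 - K(12/16) = -51 - (-30 + 3*(12/16)) = -51 - (-30 + 3*(12*(1/16))) = -51 - (-30 + 3*(3/4)) = -51 - (-30 + 9/4) = -51 - 1*(-111/4) = -51 + 111/4 = -93/4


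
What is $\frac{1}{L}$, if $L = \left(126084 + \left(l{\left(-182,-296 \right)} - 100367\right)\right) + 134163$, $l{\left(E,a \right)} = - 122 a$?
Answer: $\frac{1}{195992} \approx 5.1023 \cdot 10^{-6}$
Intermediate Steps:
$L = 195992$ ($L = \left(126084 - 64255\right) + 134163 = 61829 + 134163 = 195992$)
$\frac{1}{L} = \frac{1}{195992}$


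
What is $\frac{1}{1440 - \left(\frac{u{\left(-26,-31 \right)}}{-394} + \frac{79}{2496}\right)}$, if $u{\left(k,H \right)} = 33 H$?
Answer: $\frac{491712}{706773013} \approx 0.00069571$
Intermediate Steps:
$\frac{1}{1440 - \left(\frac{u{\left(-26,-31 \right)}}{-394} + \frac{79}{2496}\right)} = \frac{1}{1440 - \left(\frac{33 \left(-31\right)}{-394} + \frac{79}{2496}\right)} = \frac{1}{1440 - \left(\left(-1023\right) \left(- \frac{1}{394}\right) + 79 \cdot \frac{1}{2496}\right)} = \frac{1}{1440 - \left(\frac{1023}{394} + \frac{79}{2496}\right)} = \frac{1}{1440 - \frac{1292267}{491712}} = \frac{1}{\frac{706773013}{491712}} = \frac{491712}{706773013}$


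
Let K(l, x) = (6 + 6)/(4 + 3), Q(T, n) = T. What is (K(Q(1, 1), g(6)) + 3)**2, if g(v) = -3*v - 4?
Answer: 1089/49 ≈ 22.224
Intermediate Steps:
g(v) = -4 - 3*v
K(l, x) = 12/7
(K(Q(1, 1), g(6)) + 3)**2 = (12/7 + 3)**2 = (33/7)**2 = 1089/49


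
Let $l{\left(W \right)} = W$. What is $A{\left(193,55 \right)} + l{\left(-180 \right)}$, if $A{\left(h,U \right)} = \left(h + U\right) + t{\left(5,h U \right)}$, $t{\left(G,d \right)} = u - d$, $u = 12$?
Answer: $-10535$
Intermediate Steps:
$t{\left(G,d \right)} = 12 - d$
$A{\left(h,U \right)} = 12 + U + h - U h$ ($A{\left(h,U \right)} = \left(h + U\right) - \left(-12 + h U\right) = \left(U + h\right) - \left(-12 + U h\right) = 12 + U + h - U h$)
$A{\left(193,55 \right)} + l{\left(-180 \right)} = \left(12 + 55 + 193 - 55 \cdot 193\right) - 180 = \left(12 + 55 + 193 - 10615\right) - 180 = -10355 - 180 = -10535$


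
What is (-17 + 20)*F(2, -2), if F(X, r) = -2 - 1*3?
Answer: -15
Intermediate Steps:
F(X, r) = -5 (F(X, r) = -2 - 3 = -5)
(-17 + 20)*F(2, -2) = (-17 + 20)*(-5) = 3*(-5) = -15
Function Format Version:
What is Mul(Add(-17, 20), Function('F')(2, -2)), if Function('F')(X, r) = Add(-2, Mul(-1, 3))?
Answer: -15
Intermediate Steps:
Function('F')(X, r) = -5 (Function('F')(X, r) = Add(-2, -3) = -5)
Mul(Add(-17, 20), Function('F')(2, -2)) = Mul(Add(-17, 20), -5) = Mul(3, -5) = -15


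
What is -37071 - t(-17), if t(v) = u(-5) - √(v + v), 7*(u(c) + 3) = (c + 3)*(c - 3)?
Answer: -259492/7 + I*√34 ≈ -37070.0 + 5.831*I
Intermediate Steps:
u(c) = -3 + (-3 + c)*(3 + c)/7 (u(c) = -3 + ((c + 3)*(c - 3))/7 = -3 + ((3 + c)*(-3 + c))/7 = -3 + ((-3 + c)*(3 + c))/7 = -3 + (-3 + c)*(3 + c)/7)
t(v) = -5/7 - √2*√v (t(v) = (-30/7 + (⅐)*(-5)²) - √(v + v) = (-30/7 + (⅐)*25) - √(2*v) = (-30/7 + 25/7) - √2*√v = -5/7 - √2*√v)
-37071 - t(-17) = -37071 - (-5/7 - √2*√(-17)) = -37071 - (-5/7 - √2*I*√17) = -37071 - (-5/7 - I*√34) = -37071 + (5/7 + I*√34) = -259492/7 + I*√34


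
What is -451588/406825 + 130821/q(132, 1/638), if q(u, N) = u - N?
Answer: 6783425827586/6852153475 ≈ 989.97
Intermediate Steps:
-451588/406825 + 130821/q(132, 1/638) = -451588/406825 + 130821/(132 - 1/638) = -451588/406825 + 130821/(84215/638) = -451588/406825 + 130821*(638/84215) = -451588/406825 + 83463798/84215 = 6783425827586/6852153475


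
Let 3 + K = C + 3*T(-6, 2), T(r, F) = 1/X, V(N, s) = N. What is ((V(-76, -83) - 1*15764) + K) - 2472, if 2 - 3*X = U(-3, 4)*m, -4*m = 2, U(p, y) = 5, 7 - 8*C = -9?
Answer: -18311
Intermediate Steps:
C = 2 (C = 7/8 - 1/8*(-9) = 7/8 + 9/8 = 2)
m = -1/2 (m = -1/4*2 = -1/2 ≈ -0.50000)
X = 3/2 (X = 2/3 - 5*(-1)/(3*2) = 2/3 - 1/3*(-5/2) = 2/3 + 5/6 = 3/2 ≈ 1.5000)
T(r, F) = 2/3 (T(r, F) = 1/(3/2) = 1*(2/3) = 2/3)
K = 1 (K = -3 + (2 + 3*(2/3)) = -3 + (2 + 2) = -3 + 4 = 1)
((V(-76, -83) - 1*15764) + K) - 2472 = ((-76 - 1*15764) + 1) - 2472 = ((-76 - 15764) + 1) - 2472 = (-15840 + 1) - 2472 = -15839 - 2472 = -18311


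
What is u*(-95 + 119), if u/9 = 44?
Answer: 9504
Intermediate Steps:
u = 396 (u = 9*44 = 396)
u*(-95 + 119) = 396*(-95 + 119) = 396*24 = 9504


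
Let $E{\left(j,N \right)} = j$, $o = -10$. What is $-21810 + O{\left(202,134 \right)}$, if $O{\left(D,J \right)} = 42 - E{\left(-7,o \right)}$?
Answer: $-21761$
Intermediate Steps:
$O{\left(D,J \right)} = 49$ ($O{\left(D,J \right)} = 42 - -7 = 42 + 7 = 49$)
$-21810 + O{\left(202,134 \right)} = -21810 + 49 = -21761$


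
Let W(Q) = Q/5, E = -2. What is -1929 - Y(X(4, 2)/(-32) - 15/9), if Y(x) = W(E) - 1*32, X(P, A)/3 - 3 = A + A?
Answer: -9483/5 ≈ -1896.6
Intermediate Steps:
X(P, A) = 9 + 6*A (X(P, A) = 9 + 3*(A + A) = 9 + 3*(2*A) = 9 + 6*A)
W(Q) = Q/5 (W(Q) = Q*(⅕) = Q/5)
Y(x) = -162/5 (Y(x) = (⅕)*(-2) - 1*32 = -⅖ - 32 = -162/5)
-1929 - Y(X(4, 2)/(-32) - 15/9) = -1929 - 1*(-162/5) = -1929 + 162/5 = -9483/5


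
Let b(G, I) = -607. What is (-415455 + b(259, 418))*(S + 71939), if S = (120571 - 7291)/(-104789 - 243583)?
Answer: -868925378307478/29031 ≈ -2.9931e+10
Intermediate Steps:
S = -9440/29031 (S = 113280/(-348372) = 113280*(-1/348372) = -9440/29031 ≈ -0.32517)
(-415455 + b(259, 418))*(S + 71939) = (-415455 - 607)*(-9440/29031 + 71939) = -416062*2088451669/29031 = -868925378307478/29031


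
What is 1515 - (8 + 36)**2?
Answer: -421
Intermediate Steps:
1515 - (8 + 36)**2 = 1515 - 1*44**2 = 1515 - 1*1936 = 1515 - 1936 = -421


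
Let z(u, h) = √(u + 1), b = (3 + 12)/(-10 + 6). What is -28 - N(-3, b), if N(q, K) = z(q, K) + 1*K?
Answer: -97/4 - I*√2 ≈ -24.25 - 1.4142*I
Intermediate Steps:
b = -15/4 (b = 15/(-4) = 15*(-¼) = -15/4 ≈ -3.7500)
z(u, h) = √(1 + u)
N(q, K) = K + √(1 + q) (N(q, K) = √(1 + q) + 1*K = √(1 + q) + K = K + √(1 + q))
-28 - N(-3, b) = -28 - (-15/4 + √(1 - 3)) = -28 - (-15/4 + √(-2)) = -28 - (-15/4 + I*√2) = -28 + (15/4 - I*√2) = -97/4 - I*√2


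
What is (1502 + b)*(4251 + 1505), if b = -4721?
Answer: -18528564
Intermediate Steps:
(1502 + b)*(4251 + 1505) = (1502 - 4721)*(4251 + 1505) = -3219*5756 = -18528564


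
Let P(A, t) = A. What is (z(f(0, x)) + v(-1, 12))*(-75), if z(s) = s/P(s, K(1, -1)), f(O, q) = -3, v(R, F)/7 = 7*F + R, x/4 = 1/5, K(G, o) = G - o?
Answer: -43650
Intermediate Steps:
x = ⅘ (x = 4/5 = 4*(⅕) = ⅘ ≈ 0.80000)
v(R, F) = 7*R + 49*F (v(R, F) = 7*(7*F + R) = 7*(R + 7*F) = 7*R + 49*F)
z(s) = 1 (z(s) = s/s = 1)
(z(f(0, x)) + v(-1, 12))*(-75) = (1 + (7*(-1) + 49*12))*(-75) = (1 + (-7 + 588))*(-75) = (1 + 581)*(-75) = 582*(-75) = -43650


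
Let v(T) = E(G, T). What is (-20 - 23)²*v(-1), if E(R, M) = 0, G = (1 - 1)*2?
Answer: 0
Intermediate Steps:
G = 0 (G = 0*2 = 0)
v(T) = 0
(-20 - 23)²*v(-1) = (-20 - 23)²*0 = (-43)²*0 = 1849*0 = 0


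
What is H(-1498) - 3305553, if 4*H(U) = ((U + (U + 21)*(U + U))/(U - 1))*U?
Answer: -3298387994/1499 ≈ -2.2004e+6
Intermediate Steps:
H(U) = U*(U + 2*U*(21 + U))/(4*(-1 + U)) (H(U) = (((U + (U + 21)*(U + U))/(U - 1))*U)/4 = (((U + (21 + U)*(2*U))/(-1 + U))*U)/4 = (((U + 2*U*(21 + U))/(-1 + U))*U)/4 = (U*(U + 2*U*(21 + U))/(-1 + U))/4 = U*(U + 2*U*(21 + U))/(4*(-1 + U)))
H(-1498) - 3305553 = (¼)*(-1498)²*(43 + 2*(-1498))/(-1 - 1498) - 3305553 = (¼)*2244004*(43 - 2996)/(-1499) - 3305553 = (¼)*2244004*(-1/1499)*(-2953) - 3305553 = 1656635953/1499 - 3305553 = -3298387994/1499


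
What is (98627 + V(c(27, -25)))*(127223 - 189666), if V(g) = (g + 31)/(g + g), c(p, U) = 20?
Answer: -246345815033/40 ≈ -6.1586e+9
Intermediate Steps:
V(g) = (31 + g)/(2*g) (V(g) = (31 + g)/((2*g)) = (31 + g)*(1/(2*g)) = (31 + g)/(2*g))
(98627 + V(c(27, -25)))*(127223 - 189666) = (98627 + (½)*(31 + 20)/20)*(127223 - 189666) = (98627 + (½)*(1/20)*51)*(-62443) = (98627 + 51/40)*(-62443) = (3945131/40)*(-62443) = -246345815033/40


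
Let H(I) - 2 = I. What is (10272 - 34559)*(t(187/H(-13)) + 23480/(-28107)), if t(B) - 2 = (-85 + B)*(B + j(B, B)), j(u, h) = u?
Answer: -2368172181470/28107 ≈ -8.4256e+7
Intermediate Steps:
H(I) = 2 + I
t(B) = 2 + 2*B*(-85 + B) (t(B) = 2 + (-85 + B)*(B + B) = 2 + (-85 + B)*(2*B) = 2 + 2*B*(-85 + B))
(10272 - 34559)*(t(187/H(-13)) + 23480/(-28107)) = (10272 - 34559)*((2 - 31790/(2 - 13) + 2*(187/(2 - 13))²) + 23480/(-28107)) = -24287*((2 - 31790/(-11) + 2*(187/(-11))²) + 23480*(-1/28107)) = -24287*((2 - 31790*(-1)/11 + 2*(187*(-1/11))²) - 23480/28107) = -24287*((2 - 170*(-17) + 2*(-17)²) - 23480/28107) = -24287*((2 + 2890 + 2*289) - 23480/28107) = -24287*((2 + 2890 + 578) - 23480/28107) = -24287*(3470 - 23480/28107) = -24287*97507810/28107 = -2368172181470/28107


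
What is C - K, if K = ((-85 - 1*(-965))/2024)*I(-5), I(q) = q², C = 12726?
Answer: 292448/23 ≈ 12715.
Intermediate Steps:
K = 250/23 (K = ((-85 - 1*(-965))/2024)*(-5)² = ((-85 + 965)*(1/2024))*25 = (880*(1/2024))*25 = (10/23)*25 = 250/23 ≈ 10.870)
C - K = 12726 - 1*250/23 = 12726 - 250/23 = 292448/23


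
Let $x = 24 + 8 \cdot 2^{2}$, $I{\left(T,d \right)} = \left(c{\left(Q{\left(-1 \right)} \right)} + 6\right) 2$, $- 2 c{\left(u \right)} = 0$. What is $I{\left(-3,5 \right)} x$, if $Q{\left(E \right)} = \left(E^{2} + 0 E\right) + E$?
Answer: $672$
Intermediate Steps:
$Q{\left(E \right)} = E + E^{2}$ ($Q{\left(E \right)} = \left(E^{2} + 0\right) + E = E^{2} + E = E + E^{2}$)
$c{\left(u \right)} = 0$ ($c{\left(u \right)} = \left(- \frac{1}{2}\right) 0 = 0$)
$I{\left(T,d \right)} = 12$ ($I{\left(T,d \right)} = \left(0 + 6\right) 2 = 6 \cdot 2 = 12$)
$x = 56$ ($x = 24 + 8 \cdot 4 = 24 + 32 = 56$)
$I{\left(-3,5 \right)} x = 12 \cdot 56 = 672$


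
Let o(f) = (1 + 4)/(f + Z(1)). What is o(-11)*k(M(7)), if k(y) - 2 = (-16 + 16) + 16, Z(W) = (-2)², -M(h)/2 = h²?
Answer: -90/7 ≈ -12.857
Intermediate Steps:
M(h) = -2*h²
Z(W) = 4
o(f) = 5/(4 + f) (o(f) = (1 + 4)/(f + 4) = 5/(4 + f))
k(y) = 18 (k(y) = 2 + ((-16 + 16) + 16) = 2 + (0 + 16) = 2 + 16 = 18)
o(-11)*k(M(7)) = (5/(4 - 11))*18 = (5/(-7))*18 = (5*(-⅐))*18 = -5/7*18 = -90/7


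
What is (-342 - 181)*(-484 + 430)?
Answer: 28242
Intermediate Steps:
(-342 - 181)*(-484 + 430) = -523*(-54) = 28242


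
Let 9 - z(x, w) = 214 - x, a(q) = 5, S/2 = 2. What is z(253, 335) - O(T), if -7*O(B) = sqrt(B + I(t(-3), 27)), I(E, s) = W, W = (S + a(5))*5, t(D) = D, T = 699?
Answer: 48 + 2*sqrt(186)/7 ≈ 51.897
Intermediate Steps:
S = 4 (S = 2*2 = 4)
z(x, w) = -205 + x (z(x, w) = 9 - (214 - x) = 9 + (-214 + x) = -205 + x)
W = 45 (W = (4 + 5)*5 = 9*5 = 45)
I(E, s) = 45
O(B) = -sqrt(45 + B)/7 (O(B) = -sqrt(B + 45)/7 = -sqrt(45 + B)/7)
z(253, 335) - O(T) = (-205 + 253) - (-1)*sqrt(45 + 699)/7 = 48 - (-1)*sqrt(744)/7 = 48 - (-1)*2*sqrt(186)/7 = 48 - (-2)*sqrt(186)/7 = 48 + 2*sqrt(186)/7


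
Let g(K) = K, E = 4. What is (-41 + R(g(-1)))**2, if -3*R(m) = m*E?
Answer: 14161/9 ≈ 1573.4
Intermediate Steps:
R(m) = -4*m/3 (R(m) = -m*4/3 = -4*m/3)
(-41 + R(g(-1)))**2 = (-41 - 4/3*(-1))**2 = (-41 + 4/3)**2 = (-119/3)**2 = 14161/9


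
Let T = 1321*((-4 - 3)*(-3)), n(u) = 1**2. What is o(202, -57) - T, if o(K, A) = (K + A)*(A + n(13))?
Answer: -35861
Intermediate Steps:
n(u) = 1
T = 27741 (T = 1321*(-7*(-3)) = 1321*21 = 27741)
o(K, A) = (1 + A)*(A + K) (o(K, A) = (K + A)*(A + 1) = (A + K)*(1 + A) = (1 + A)*(A + K))
o(202, -57) - T = (-57 + 202 + (-57)**2 - 57*202) - 1*27741 = (-57 + 202 + 3249 - 11514) - 27741 = -8120 - 27741 = -35861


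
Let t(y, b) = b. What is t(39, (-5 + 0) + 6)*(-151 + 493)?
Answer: 342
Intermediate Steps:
t(39, (-5 + 0) + 6)*(-151 + 493) = ((-5 + 0) + 6)*(-151 + 493) = (-5 + 6)*342 = 1*342 = 342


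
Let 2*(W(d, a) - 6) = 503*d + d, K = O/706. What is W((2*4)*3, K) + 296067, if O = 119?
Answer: 302121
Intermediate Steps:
K = 119/706 ≈ 0.16856
W(d, a) = 6 + 252*d (W(d, a) = 6 + (503*d + d)/2 = 6 + (504*d)/2 = 6 + 252*d)
W((2*4)*3, K) + 296067 = (6 + 252*((2*4)*3)) + 296067 = (6 + 252*(8*3)) + 296067 = (6 + 252*24) + 296067 = (6 + 6048) + 296067 = 6054 + 296067 = 302121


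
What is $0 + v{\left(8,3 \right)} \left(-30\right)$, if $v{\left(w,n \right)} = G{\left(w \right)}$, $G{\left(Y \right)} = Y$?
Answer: $-240$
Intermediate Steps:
$v{\left(w,n \right)} = w$
$0 + v{\left(8,3 \right)} \left(-30\right) = 0 + 8 \left(-30\right) = 0 - 240 = -240$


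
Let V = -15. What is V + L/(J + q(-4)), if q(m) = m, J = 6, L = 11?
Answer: -19/2 ≈ -9.5000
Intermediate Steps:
V + L/(J + q(-4)) = -15 + 11/(6 - 4) = -15 + 11/2 = -19/2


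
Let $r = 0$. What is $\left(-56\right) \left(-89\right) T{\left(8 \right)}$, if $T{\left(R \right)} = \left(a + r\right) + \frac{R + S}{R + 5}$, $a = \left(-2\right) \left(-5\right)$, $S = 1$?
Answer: $\frac{692776}{13} \approx 53290.0$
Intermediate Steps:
$a = 10$
$T{\left(R \right)} = 10 + \frac{1 + R}{5 + R}$ ($T{\left(R \right)} = \left(10 + 0\right) + \frac{R + 1}{R + 5} = 10 + \frac{1 + R}{5 + R}$)
$\left(-56\right) \left(-89\right) T{\left(8 \right)} = \left(-56\right) \left(-89\right) \frac{51 + 11 \cdot 8}{5 + 8} = 4984 \frac{51 + 88}{13} = 4984 \cdot \frac{1}{13} \cdot 139 = 4984 \cdot \frac{139}{13} = \frac{692776}{13}$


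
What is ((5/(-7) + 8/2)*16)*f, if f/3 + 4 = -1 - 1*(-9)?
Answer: 4416/7 ≈ 630.86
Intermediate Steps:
f = 12 (f = -12 + 3*(-1 - 1*(-9)) = -12 + 3*(-1 + 9) = -12 + 3*8 = -12 + 24 = 12)
((5/(-7) + 8/2)*16)*f = ((5/(-7) + 8/2)*16)*12 = ((5*(-⅐) + 8*(½))*16)*12 = ((-5/7 + 4)*16)*12 = ((23/7)*16)*12 = (368/7)*12 = 4416/7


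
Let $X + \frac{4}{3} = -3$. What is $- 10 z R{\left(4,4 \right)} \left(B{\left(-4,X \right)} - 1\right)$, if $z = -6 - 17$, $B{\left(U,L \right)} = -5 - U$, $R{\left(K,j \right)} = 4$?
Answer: $-1840$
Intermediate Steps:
$X = - \frac{13}{3}$ ($X = - \frac{4}{3} - 3 = - \frac{13}{3} \approx -4.3333$)
$z = -23$
$- 10 z R{\left(4,4 \right)} \left(B{\left(-4,X \right)} - 1\right) = \left(-10\right) \left(-23\right) 4 \left(\left(-5 - -4\right) - 1\right) = 230 \cdot 4 \left(\left(-5 + 4\right) - 1\right) = 230 \cdot 4 \left(-1 - 1\right) = 230 \cdot 4 \left(-2\right) = 230 \left(-8\right) = -1840$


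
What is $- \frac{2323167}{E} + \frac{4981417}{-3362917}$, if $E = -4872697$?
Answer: $- \frac{16460317873510}{16386475577149} \approx -1.0045$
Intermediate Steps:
$- \frac{2323167}{E} + \frac{4981417}{-3362917} = - \frac{2323167}{-4872697} + \frac{4981417}{-3362917} = \left(-2323167\right) \left(- \frac{1}{4872697}\right) + 4981417 \left(- \frac{1}{3362917}\right) = \frac{2323167}{4872697} - \frac{4981417}{3362917} = - \frac{16460317873510}{16386475577149}$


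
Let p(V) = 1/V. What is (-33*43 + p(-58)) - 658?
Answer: -120467/58 ≈ -2077.0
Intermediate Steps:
(-33*43 + p(-58)) - 658 = (-33*43 + 1/(-58)) - 658 = (-1419 - 1/58) - 658 = -82303/58 - 658 = -120467/58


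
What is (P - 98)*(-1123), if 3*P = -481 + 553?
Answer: 83102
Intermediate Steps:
P = 24 (P = (-481 + 553)/3 = (1/3)*72 = 24)
(P - 98)*(-1123) = (24 - 98)*(-1123) = -74*(-1123) = 83102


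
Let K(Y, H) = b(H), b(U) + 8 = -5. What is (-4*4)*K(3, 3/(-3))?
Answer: 208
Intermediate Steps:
b(U) = -13 (b(U) = -8 - 5 = -13)
K(Y, H) = -13
(-4*4)*K(3, 3/(-3)) = -4*4*(-13) = -16*(-13) = 208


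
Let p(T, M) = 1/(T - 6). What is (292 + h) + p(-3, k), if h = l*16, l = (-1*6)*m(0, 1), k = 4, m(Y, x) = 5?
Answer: -1693/9 ≈ -188.11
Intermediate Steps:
l = -30 (l = -1*6*5 = -6*5 = -30)
p(T, M) = 1/(-6 + T)
h = -480 (h = -30*16 = -480)
(292 + h) + p(-3, k) = (292 - 480) + 1/(-6 - 3) = -188 + 1/(-9) = -188 - ⅑ = -1693/9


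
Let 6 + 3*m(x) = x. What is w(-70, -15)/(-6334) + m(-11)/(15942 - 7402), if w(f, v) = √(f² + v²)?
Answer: -17/25620 - 5*√205/6334 ≈ -0.011966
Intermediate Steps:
m(x) = -2 + x/3
w(-70, -15)/(-6334) + m(-11)/(15942 - 7402) = √((-70)² + (-15)²)/(-6334) + (-2 + (⅓)*(-11))/(15942 - 7402) = √(4900 + 225)*(-1/6334) + (-2 - 11/3)/8540 = √5125*(-1/6334) - 17/3*1/8540 = (5*√205)*(-1/6334) - 17/25620 = -5*√205/6334 - 17/25620 = -17/25620 - 5*√205/6334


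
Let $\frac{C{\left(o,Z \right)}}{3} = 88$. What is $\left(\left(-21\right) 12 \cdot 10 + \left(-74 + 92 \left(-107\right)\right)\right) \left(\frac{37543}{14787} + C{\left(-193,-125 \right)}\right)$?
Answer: $- \frac{5446891802}{1643} \approx -3.3152 \cdot 10^{6}$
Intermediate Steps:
$C{\left(o,Z \right)} = 264$ ($C{\left(o,Z \right)} = 3 \cdot 88 = 264$)
$\left(\left(-21\right) 12 \cdot 10 + \left(-74 + 92 \left(-107\right)\right)\right) \left(\frac{37543}{14787} + C{\left(-193,-125 \right)}\right) = \left(\left(-21\right) 12 \cdot 10 + \left(-74 + 92 \left(-107\right)\right)\right) \left(\frac{37543}{14787} + 264\right) = \left(\left(-252\right) 10 - 9918\right) \left(37543 \cdot \frac{1}{14787} + 264\right) = \left(-2520 - 9918\right) \left(\frac{37543}{14787} + 264\right) = \left(-12438\right) \frac{3941311}{14787} = - \frac{5446891802}{1643}$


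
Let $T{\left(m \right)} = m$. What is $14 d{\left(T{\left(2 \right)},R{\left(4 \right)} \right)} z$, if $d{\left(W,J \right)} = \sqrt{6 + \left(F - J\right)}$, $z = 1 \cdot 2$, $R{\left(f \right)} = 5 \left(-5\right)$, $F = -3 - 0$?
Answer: $56 \sqrt{7} \approx 148.16$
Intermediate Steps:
$F = -3$ ($F = -3 + 0 = -3$)
$R{\left(f \right)} = -25$
$z = 2$
$d{\left(W,J \right)} = \sqrt{3 - J}$ ($d{\left(W,J \right)} = \sqrt{6 - \left(3 + J\right)} = \sqrt{3 - J}$)
$14 d{\left(T{\left(2 \right)},R{\left(4 \right)} \right)} z = 14 \sqrt{3 - -25} \cdot 2 = 14 \sqrt{3 + 25} \cdot 2 = 14 \sqrt{28} \cdot 2 = 14 \cdot 2 \sqrt{7} \cdot 2 = 28 \sqrt{7} \cdot 2 = 56 \sqrt{7}$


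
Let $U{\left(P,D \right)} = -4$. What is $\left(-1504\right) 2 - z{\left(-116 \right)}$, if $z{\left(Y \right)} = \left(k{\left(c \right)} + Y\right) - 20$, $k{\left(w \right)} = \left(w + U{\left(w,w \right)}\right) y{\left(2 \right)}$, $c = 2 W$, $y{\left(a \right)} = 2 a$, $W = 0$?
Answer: $-2856$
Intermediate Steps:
$c = 0$ ($c = 2 \cdot 0 = 0$)
$k{\left(w \right)} = -16 + 4 w$ ($k{\left(w \right)} = \left(w - 4\right) 2 \cdot 2 = \left(-4 + w\right) 4 = -16 + 4 w$)
$z{\left(Y \right)} = -36 + Y$ ($z{\left(Y \right)} = \left(\left(-16 + 4 \cdot 0\right) + Y\right) - 20 = \left(\left(-16 + 0\right) + Y\right) - 20 = \left(-16 + Y\right) - 20 = -36 + Y$)
$\left(-1504\right) 2 - z{\left(-116 \right)} = \left(-1504\right) 2 - \left(-36 - 116\right) = -3008 - -152 = -3008 + 152 = -2856$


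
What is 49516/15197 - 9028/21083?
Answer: 906747312/320398351 ≈ 2.8301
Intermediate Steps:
49516/15197 - 9028/21083 = 906747312/320398351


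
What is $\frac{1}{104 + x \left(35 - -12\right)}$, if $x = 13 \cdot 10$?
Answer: $\frac{1}{6214} \approx 0.00016093$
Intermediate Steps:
$x = 130$
$\frac{1}{104 + x \left(35 - -12\right)} = \frac{1}{104 + 130 \left(35 - -12\right)} = \frac{1}{104 + 130 \left(35 + 12\right)} = \frac{1}{104 + 130 \cdot 47} = \frac{1}{104 + 6110} = \frac{1}{6214}$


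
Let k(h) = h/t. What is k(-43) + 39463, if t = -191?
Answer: 7537476/191 ≈ 39463.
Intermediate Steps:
k(h) = -h/191 (k(h) = h/(-191) = h*(-1/191) = -h/191)
k(-43) + 39463 = -1/191*(-43) + 39463 = 43/191 + 39463 = 7537476/191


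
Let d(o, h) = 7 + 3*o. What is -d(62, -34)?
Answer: -193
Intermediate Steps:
-d(62, -34) = -(7 + 3*62) = -(7 + 186) = -1*193 = -193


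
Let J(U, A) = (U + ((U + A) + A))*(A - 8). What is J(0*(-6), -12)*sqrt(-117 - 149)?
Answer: 480*I*sqrt(266) ≈ 7828.6*I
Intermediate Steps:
J(U, A) = (-8 + A)*(2*A + 2*U) (J(U, A) = (U + ((A + U) + A))*(-8 + A) = (U + (U + 2*A))*(-8 + A) = (2*A + 2*U)*(-8 + A) = (-8 + A)*(2*A + 2*U))
J(0*(-6), -12)*sqrt(-117 - 149) = (-16*(-12) - 0*(-6) + 2*(-12)**2 + 2*(-12)*(0*(-6)))*sqrt(-117 - 149) = (192 - 16*0 + 2*144 + 2*(-12)*0)*sqrt(-266) = (192 + 0 + 288 + 0)*(I*sqrt(266)) = 480*(I*sqrt(266)) = 480*I*sqrt(266)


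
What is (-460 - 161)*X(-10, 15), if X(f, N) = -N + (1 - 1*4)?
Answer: 11178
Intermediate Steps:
X(f, N) = -3 - N (X(f, N) = -N + (1 - 4) = -N - 3 = -3 - N)
(-460 - 161)*X(-10, 15) = (-460 - 161)*(-3 - 1*15) = -621*(-3 - 15) = -621*(-18) = 11178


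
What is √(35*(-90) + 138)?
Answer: 2*I*√753 ≈ 54.882*I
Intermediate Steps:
√(35*(-90) + 138) = √(-3150 + 138) = √(-3012) = 2*I*√753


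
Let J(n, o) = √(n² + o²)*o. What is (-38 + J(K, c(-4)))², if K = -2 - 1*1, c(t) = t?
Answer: 3364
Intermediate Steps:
K = -3 (K = -2 - 1 = -3)
J(n, o) = o*√(n² + o²)
(-38 + J(K, c(-4)))² = (-38 - 4*√((-3)² + (-4)²))² = (-38 - 4*√(9 + 16))² = (-38 - 4*√25)² = (-38 - 4*5)² = (-38 - 20)² = (-58)² = 3364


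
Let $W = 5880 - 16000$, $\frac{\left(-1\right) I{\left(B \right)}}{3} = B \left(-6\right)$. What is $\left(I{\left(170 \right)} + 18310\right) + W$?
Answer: $11250$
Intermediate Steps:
$I{\left(B \right)} = 18 B$ ($I{\left(B \right)} = - 3 B \left(-6\right) = - 3 \left(- 6 B\right) = 18 B$)
$W = -10120$
$\left(I{\left(170 \right)} + 18310\right) + W = \left(18 \cdot 170 + 18310\right) - 10120 = \left(3060 + 18310\right) - 10120 = 21370 - 10120 = 11250$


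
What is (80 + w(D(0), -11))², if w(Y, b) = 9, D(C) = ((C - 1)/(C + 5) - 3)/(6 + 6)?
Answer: 7921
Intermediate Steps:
D(C) = -¼ + (-1 + C)/(12*(5 + C)) (D(C) = ((-1 + C)/(5 + C) - 3)/12 = ((-1 + C)/(5 + C) - 3)*(1/12) = (-3 + (-1 + C)/(5 + C))*(1/12) = -¼ + (-1 + C)/(12*(5 + C)))
(80 + w(D(0), -11))² = (80 + 9)² = 89² = 7921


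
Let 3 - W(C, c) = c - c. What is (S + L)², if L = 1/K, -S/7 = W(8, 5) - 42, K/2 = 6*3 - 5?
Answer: 50395801/676 ≈ 74550.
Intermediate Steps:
W(C, c) = 3 (W(C, c) = 3 - (c - c) = 3 - 1*0 = 3 + 0 = 3)
K = 26 (K = 2*(6*3 - 5) = 2*(18 - 5) = 2*13 = 26)
S = 273 (S = -7*(3 - 42) = -7*(-39) = 273)
L = 1/26 ≈ 0.038462
(S + L)² = (273 + 1/26)² = (7099/26)² = 50395801/676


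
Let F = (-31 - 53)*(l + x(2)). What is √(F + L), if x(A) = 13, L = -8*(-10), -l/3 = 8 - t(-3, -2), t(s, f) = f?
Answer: 2*√377 ≈ 38.833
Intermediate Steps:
l = -30 (l = -3*(8 - 1*(-2)) = -3*(8 + 2) = -3*10 = -30)
L = 80
F = 1428 (F = (-31 - 53)*(-30 + 13) = -84*(-17) = 1428)
√(F + L) = √(1428 + 80) = √1508 = 2*√377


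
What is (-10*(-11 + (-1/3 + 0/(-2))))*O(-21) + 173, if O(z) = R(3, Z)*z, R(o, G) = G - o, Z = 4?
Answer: -2207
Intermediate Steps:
O(z) = z (O(z) = (4 - 1*3)*z = (4 - 3)*z = 1*z = z)
(-10*(-11 + (-1/3 + 0/(-2))))*O(-21) + 173 = -10*(-11 + (-1/3 + 0/(-2)))*(-21) + 173 = -10*(-11 + (-1*⅓ + 0*(-½)))*(-21) + 173 = -10*(-11 + (-⅓ + 0))*(-21) + 173 = -10*(-11 - ⅓)*(-21) + 173 = -10*(-34/3)*(-21) + 173 = (340/3)*(-21) + 173 = -2380 + 173 = -2207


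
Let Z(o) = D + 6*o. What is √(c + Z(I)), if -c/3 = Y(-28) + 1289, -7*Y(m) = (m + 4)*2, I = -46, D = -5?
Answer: 2*I*√51065/7 ≈ 64.564*I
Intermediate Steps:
Y(m) = -8/7 - 2*m/7 (Y(m) = -(m + 4)*2/7 = -(4 + m)*2/7 = -(8 + 2*m)/7 = -8/7 - 2*m/7)
Z(o) = -5 + 6*o
c = -27213/7 (c = -3*((-8/7 - 2/7*(-28)) + 1289) = -3*((-8/7 + 8) + 1289) = -3*(48/7 + 1289) = -3*9071/7 = -27213/7 ≈ -3887.6)
√(c + Z(I)) = √(-27213/7 + (-5 + 6*(-46))) = √(-27213/7 + (-5 - 276)) = √(-27213/7 - 281) = √(-29180/7) = 2*I*√51065/7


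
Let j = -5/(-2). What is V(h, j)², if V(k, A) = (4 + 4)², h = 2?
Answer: 4096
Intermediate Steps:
j = 5/2 (j = -5*(-½) = 5/2 ≈ 2.5000)
V(k, A) = 64 (V(k, A) = 8² = 64)
V(h, j)² = 64² = 4096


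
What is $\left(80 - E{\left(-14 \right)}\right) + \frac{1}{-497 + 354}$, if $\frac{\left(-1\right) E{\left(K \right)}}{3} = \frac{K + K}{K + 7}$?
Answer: $\frac{13155}{143} \approx 91.993$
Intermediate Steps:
$E{\left(K \right)} = - \frac{6 K}{7 + K}$ ($E{\left(K \right)} = - 3 \frac{K + K}{K + 7} = - 3 \frac{2 K}{7 + K} = - \frac{6 K}{7 + K}$)
$\left(80 - E{\left(-14 \right)}\right) + \frac{1}{-497 + 354} = \left(80 - \left(-6\right) \left(-14\right) \frac{1}{7 - 14}\right) + \frac{1}{-497 + 354} = \left(80 - \left(-6\right) \left(-14\right) \frac{1}{-7}\right) + \frac{1}{-143} = \left(80 - \left(-6\right) \left(-14\right) \left(- \frac{1}{7}\right)\right) - \frac{1}{143} = \left(80 - -12\right) - \frac{1}{143} = \left(80 + 12\right) - \frac{1}{143} = 92 - \frac{1}{143} = \frac{13155}{143}$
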